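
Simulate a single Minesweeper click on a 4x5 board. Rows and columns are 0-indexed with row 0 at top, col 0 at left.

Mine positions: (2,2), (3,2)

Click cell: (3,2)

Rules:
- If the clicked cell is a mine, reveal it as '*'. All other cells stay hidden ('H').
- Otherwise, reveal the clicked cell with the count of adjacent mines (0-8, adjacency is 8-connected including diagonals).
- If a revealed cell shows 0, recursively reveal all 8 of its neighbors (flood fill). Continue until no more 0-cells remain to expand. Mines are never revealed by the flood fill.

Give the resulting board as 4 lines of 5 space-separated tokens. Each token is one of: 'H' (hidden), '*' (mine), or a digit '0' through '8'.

H H H H H
H H H H H
H H H H H
H H * H H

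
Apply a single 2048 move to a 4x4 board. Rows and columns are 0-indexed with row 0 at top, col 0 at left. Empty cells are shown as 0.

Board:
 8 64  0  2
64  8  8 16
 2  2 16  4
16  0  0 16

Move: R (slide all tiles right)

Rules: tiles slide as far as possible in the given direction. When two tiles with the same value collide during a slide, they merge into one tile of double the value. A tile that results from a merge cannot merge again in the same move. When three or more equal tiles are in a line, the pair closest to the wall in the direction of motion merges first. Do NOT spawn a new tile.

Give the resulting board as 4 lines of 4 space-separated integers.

Slide right:
row 0: [8, 64, 0, 2] -> [0, 8, 64, 2]
row 1: [64, 8, 8, 16] -> [0, 64, 16, 16]
row 2: [2, 2, 16, 4] -> [0, 4, 16, 4]
row 3: [16, 0, 0, 16] -> [0, 0, 0, 32]

Answer:  0  8 64  2
 0 64 16 16
 0  4 16  4
 0  0  0 32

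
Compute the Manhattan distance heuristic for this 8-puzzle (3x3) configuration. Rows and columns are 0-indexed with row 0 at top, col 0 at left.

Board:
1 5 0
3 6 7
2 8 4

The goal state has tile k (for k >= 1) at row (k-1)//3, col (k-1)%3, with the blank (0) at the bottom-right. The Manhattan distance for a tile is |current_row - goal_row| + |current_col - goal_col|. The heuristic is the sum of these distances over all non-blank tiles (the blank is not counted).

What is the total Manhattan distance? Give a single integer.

Answer: 14

Derivation:
Tile 1: at (0,0), goal (0,0), distance |0-0|+|0-0| = 0
Tile 5: at (0,1), goal (1,1), distance |0-1|+|1-1| = 1
Tile 3: at (1,0), goal (0,2), distance |1-0|+|0-2| = 3
Tile 6: at (1,1), goal (1,2), distance |1-1|+|1-2| = 1
Tile 7: at (1,2), goal (2,0), distance |1-2|+|2-0| = 3
Tile 2: at (2,0), goal (0,1), distance |2-0|+|0-1| = 3
Tile 8: at (2,1), goal (2,1), distance |2-2|+|1-1| = 0
Tile 4: at (2,2), goal (1,0), distance |2-1|+|2-0| = 3
Sum: 0 + 1 + 3 + 1 + 3 + 3 + 0 + 3 = 14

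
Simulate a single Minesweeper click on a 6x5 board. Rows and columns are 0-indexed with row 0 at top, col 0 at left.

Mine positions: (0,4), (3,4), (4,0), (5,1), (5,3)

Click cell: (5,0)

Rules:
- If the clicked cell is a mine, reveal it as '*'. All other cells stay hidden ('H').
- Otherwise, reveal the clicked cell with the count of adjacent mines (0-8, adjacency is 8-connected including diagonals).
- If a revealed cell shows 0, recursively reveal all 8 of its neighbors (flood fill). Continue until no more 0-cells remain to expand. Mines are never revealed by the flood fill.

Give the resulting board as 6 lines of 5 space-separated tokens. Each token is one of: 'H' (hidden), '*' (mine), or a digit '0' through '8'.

H H H H H
H H H H H
H H H H H
H H H H H
H H H H H
2 H H H H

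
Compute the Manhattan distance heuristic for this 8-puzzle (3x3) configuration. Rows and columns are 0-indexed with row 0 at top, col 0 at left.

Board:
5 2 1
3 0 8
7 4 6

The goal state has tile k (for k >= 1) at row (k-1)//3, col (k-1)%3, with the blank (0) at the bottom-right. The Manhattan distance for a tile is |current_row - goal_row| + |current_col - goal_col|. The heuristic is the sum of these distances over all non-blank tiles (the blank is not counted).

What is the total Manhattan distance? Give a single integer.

Answer: 12

Derivation:
Tile 5: at (0,0), goal (1,1), distance |0-1|+|0-1| = 2
Tile 2: at (0,1), goal (0,1), distance |0-0|+|1-1| = 0
Tile 1: at (0,2), goal (0,0), distance |0-0|+|2-0| = 2
Tile 3: at (1,0), goal (0,2), distance |1-0|+|0-2| = 3
Tile 8: at (1,2), goal (2,1), distance |1-2|+|2-1| = 2
Tile 7: at (2,0), goal (2,0), distance |2-2|+|0-0| = 0
Tile 4: at (2,1), goal (1,0), distance |2-1|+|1-0| = 2
Tile 6: at (2,2), goal (1,2), distance |2-1|+|2-2| = 1
Sum: 2 + 0 + 2 + 3 + 2 + 0 + 2 + 1 = 12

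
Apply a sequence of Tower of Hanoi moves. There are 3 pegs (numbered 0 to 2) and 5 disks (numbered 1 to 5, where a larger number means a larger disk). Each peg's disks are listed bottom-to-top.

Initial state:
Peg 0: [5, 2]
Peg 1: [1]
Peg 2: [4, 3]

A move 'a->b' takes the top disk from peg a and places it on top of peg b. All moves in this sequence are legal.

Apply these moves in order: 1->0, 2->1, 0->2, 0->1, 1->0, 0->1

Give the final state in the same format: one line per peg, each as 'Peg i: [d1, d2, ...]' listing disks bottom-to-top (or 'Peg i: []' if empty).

Answer: Peg 0: [5]
Peg 1: [3, 2]
Peg 2: [4, 1]

Derivation:
After move 1 (1->0):
Peg 0: [5, 2, 1]
Peg 1: []
Peg 2: [4, 3]

After move 2 (2->1):
Peg 0: [5, 2, 1]
Peg 1: [3]
Peg 2: [4]

After move 3 (0->2):
Peg 0: [5, 2]
Peg 1: [3]
Peg 2: [4, 1]

After move 4 (0->1):
Peg 0: [5]
Peg 1: [3, 2]
Peg 2: [4, 1]

After move 5 (1->0):
Peg 0: [5, 2]
Peg 1: [3]
Peg 2: [4, 1]

After move 6 (0->1):
Peg 0: [5]
Peg 1: [3, 2]
Peg 2: [4, 1]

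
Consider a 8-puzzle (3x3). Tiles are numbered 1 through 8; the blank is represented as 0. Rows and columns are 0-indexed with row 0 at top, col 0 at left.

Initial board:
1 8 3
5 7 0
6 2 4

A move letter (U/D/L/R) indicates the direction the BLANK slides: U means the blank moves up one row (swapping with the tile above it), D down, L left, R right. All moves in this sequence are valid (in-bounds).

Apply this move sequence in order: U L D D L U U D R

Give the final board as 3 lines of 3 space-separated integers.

Answer: 1 7 8
2 0 3
5 6 4

Derivation:
After move 1 (U):
1 8 0
5 7 3
6 2 4

After move 2 (L):
1 0 8
5 7 3
6 2 4

After move 3 (D):
1 7 8
5 0 3
6 2 4

After move 4 (D):
1 7 8
5 2 3
6 0 4

After move 5 (L):
1 7 8
5 2 3
0 6 4

After move 6 (U):
1 7 8
0 2 3
5 6 4

After move 7 (U):
0 7 8
1 2 3
5 6 4

After move 8 (D):
1 7 8
0 2 3
5 6 4

After move 9 (R):
1 7 8
2 0 3
5 6 4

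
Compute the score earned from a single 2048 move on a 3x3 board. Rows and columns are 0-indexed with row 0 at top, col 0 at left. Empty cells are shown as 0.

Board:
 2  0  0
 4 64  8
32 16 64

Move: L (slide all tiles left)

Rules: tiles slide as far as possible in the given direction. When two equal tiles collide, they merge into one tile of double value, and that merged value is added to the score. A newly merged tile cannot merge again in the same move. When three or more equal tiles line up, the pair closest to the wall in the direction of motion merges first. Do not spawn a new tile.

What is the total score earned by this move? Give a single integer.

Answer: 0

Derivation:
Slide left:
row 0: [2, 0, 0] -> [2, 0, 0]  score +0 (running 0)
row 1: [4, 64, 8] -> [4, 64, 8]  score +0 (running 0)
row 2: [32, 16, 64] -> [32, 16, 64]  score +0 (running 0)
Board after move:
 2  0  0
 4 64  8
32 16 64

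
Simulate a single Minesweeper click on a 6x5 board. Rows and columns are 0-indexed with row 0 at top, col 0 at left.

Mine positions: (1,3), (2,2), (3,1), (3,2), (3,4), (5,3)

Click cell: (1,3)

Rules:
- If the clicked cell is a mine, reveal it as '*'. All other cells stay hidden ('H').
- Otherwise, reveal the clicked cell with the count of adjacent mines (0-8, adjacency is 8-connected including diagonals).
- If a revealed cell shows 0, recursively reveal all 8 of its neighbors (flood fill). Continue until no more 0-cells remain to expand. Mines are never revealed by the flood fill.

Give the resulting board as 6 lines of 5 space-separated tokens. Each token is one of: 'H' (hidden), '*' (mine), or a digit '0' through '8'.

H H H H H
H H H * H
H H H H H
H H H H H
H H H H H
H H H H H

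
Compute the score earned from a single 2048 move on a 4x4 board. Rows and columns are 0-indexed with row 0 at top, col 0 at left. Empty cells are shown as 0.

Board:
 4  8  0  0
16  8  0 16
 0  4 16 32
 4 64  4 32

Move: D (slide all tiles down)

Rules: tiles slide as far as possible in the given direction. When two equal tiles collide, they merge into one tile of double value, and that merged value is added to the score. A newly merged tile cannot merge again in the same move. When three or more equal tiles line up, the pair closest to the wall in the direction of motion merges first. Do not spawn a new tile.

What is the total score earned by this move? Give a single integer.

Slide down:
col 0: [4, 16, 0, 4] -> [0, 4, 16, 4]  score +0 (running 0)
col 1: [8, 8, 4, 64] -> [0, 16, 4, 64]  score +16 (running 16)
col 2: [0, 0, 16, 4] -> [0, 0, 16, 4]  score +0 (running 16)
col 3: [0, 16, 32, 32] -> [0, 0, 16, 64]  score +64 (running 80)
Board after move:
 0  0  0  0
 4 16  0  0
16  4 16 16
 4 64  4 64

Answer: 80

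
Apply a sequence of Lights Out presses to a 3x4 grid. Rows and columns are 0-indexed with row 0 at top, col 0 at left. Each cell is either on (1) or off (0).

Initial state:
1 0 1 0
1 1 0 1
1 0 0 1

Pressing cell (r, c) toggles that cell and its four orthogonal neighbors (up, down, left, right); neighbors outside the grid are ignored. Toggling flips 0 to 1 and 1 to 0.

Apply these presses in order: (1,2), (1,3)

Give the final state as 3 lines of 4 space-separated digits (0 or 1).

Answer: 1 0 0 1
1 0 0 1
1 0 1 0

Derivation:
After press 1 at (1,2):
1 0 0 0
1 0 1 0
1 0 1 1

After press 2 at (1,3):
1 0 0 1
1 0 0 1
1 0 1 0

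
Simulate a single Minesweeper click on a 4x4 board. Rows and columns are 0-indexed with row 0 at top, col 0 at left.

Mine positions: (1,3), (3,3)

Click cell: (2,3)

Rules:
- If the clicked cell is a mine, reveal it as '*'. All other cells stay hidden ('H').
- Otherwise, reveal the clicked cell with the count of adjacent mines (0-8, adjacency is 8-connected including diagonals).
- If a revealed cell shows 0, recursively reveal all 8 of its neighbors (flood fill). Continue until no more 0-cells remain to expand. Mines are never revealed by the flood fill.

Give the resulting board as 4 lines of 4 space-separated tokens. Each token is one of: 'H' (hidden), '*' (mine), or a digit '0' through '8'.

H H H H
H H H H
H H H 2
H H H H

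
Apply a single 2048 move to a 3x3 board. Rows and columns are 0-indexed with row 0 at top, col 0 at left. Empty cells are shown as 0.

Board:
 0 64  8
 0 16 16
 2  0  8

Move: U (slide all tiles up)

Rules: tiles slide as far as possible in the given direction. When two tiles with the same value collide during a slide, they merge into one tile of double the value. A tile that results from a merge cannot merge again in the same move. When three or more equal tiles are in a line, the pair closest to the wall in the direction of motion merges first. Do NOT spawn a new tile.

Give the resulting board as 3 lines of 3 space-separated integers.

Slide up:
col 0: [0, 0, 2] -> [2, 0, 0]
col 1: [64, 16, 0] -> [64, 16, 0]
col 2: [8, 16, 8] -> [8, 16, 8]

Answer:  2 64  8
 0 16 16
 0  0  8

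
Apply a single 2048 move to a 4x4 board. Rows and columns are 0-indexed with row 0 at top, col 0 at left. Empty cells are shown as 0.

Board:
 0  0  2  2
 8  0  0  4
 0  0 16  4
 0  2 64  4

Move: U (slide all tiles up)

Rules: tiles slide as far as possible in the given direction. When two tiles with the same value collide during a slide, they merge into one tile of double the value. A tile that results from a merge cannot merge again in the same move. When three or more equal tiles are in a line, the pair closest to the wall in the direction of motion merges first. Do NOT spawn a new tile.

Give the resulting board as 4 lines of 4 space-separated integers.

Slide up:
col 0: [0, 8, 0, 0] -> [8, 0, 0, 0]
col 1: [0, 0, 0, 2] -> [2, 0, 0, 0]
col 2: [2, 0, 16, 64] -> [2, 16, 64, 0]
col 3: [2, 4, 4, 4] -> [2, 8, 4, 0]

Answer:  8  2  2  2
 0  0 16  8
 0  0 64  4
 0  0  0  0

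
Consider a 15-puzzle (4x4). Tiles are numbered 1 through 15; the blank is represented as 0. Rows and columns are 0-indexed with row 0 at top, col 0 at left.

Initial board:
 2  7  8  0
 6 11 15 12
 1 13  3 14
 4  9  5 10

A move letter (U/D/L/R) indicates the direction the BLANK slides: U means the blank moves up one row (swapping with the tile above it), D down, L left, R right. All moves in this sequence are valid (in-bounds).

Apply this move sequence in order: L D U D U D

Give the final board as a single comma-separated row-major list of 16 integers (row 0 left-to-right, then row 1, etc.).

Answer: 2, 7, 15, 8, 6, 11, 0, 12, 1, 13, 3, 14, 4, 9, 5, 10

Derivation:
After move 1 (L):
 2  7  0  8
 6 11 15 12
 1 13  3 14
 4  9  5 10

After move 2 (D):
 2  7 15  8
 6 11  0 12
 1 13  3 14
 4  9  5 10

After move 3 (U):
 2  7  0  8
 6 11 15 12
 1 13  3 14
 4  9  5 10

After move 4 (D):
 2  7 15  8
 6 11  0 12
 1 13  3 14
 4  9  5 10

After move 5 (U):
 2  7  0  8
 6 11 15 12
 1 13  3 14
 4  9  5 10

After move 6 (D):
 2  7 15  8
 6 11  0 12
 1 13  3 14
 4  9  5 10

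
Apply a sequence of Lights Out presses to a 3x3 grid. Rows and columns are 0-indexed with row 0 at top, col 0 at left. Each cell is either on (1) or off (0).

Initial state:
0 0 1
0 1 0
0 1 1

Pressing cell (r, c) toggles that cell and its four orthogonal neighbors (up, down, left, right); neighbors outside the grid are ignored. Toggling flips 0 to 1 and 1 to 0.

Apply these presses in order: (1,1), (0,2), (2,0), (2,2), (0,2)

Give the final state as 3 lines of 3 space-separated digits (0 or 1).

After press 1 at (1,1):
0 1 1
1 0 1
0 0 1

After press 2 at (0,2):
0 0 0
1 0 0
0 0 1

After press 3 at (2,0):
0 0 0
0 0 0
1 1 1

After press 4 at (2,2):
0 0 0
0 0 1
1 0 0

After press 5 at (0,2):
0 1 1
0 0 0
1 0 0

Answer: 0 1 1
0 0 0
1 0 0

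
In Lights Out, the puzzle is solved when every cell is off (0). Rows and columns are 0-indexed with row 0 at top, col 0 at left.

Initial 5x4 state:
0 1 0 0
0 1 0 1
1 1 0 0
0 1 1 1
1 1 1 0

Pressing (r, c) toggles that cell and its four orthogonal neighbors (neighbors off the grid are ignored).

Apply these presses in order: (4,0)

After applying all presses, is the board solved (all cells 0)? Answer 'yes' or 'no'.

Answer: no

Derivation:
After press 1 at (4,0):
0 1 0 0
0 1 0 1
1 1 0 0
1 1 1 1
0 0 1 0

Lights still on: 10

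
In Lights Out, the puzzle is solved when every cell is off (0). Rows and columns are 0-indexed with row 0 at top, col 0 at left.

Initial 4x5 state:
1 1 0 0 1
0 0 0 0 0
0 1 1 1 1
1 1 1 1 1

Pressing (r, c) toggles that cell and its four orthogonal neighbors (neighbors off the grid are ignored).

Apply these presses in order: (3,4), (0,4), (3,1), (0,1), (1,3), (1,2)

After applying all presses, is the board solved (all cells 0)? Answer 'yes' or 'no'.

Answer: yes

Derivation:
After press 1 at (3,4):
1 1 0 0 1
0 0 0 0 0
0 1 1 1 0
1 1 1 0 0

After press 2 at (0,4):
1 1 0 1 0
0 0 0 0 1
0 1 1 1 0
1 1 1 0 0

After press 3 at (3,1):
1 1 0 1 0
0 0 0 0 1
0 0 1 1 0
0 0 0 0 0

After press 4 at (0,1):
0 0 1 1 0
0 1 0 0 1
0 0 1 1 0
0 0 0 0 0

After press 5 at (1,3):
0 0 1 0 0
0 1 1 1 0
0 0 1 0 0
0 0 0 0 0

After press 6 at (1,2):
0 0 0 0 0
0 0 0 0 0
0 0 0 0 0
0 0 0 0 0

Lights still on: 0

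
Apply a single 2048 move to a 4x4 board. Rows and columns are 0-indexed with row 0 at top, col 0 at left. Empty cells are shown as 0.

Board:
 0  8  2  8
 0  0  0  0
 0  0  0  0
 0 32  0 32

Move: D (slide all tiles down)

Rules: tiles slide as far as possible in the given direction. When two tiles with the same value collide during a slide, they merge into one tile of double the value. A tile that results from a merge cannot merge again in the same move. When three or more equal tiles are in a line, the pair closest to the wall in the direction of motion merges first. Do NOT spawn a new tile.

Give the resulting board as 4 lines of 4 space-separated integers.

Slide down:
col 0: [0, 0, 0, 0] -> [0, 0, 0, 0]
col 1: [8, 0, 0, 32] -> [0, 0, 8, 32]
col 2: [2, 0, 0, 0] -> [0, 0, 0, 2]
col 3: [8, 0, 0, 32] -> [0, 0, 8, 32]

Answer:  0  0  0  0
 0  0  0  0
 0  8  0  8
 0 32  2 32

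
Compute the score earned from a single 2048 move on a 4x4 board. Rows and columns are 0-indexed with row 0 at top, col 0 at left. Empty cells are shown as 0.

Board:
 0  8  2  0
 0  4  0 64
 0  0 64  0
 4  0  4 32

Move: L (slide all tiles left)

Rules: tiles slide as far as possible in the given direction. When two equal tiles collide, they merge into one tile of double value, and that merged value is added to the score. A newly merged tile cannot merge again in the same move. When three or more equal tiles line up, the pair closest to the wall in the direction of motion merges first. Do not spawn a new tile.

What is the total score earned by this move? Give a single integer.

Answer: 8

Derivation:
Slide left:
row 0: [0, 8, 2, 0] -> [8, 2, 0, 0]  score +0 (running 0)
row 1: [0, 4, 0, 64] -> [4, 64, 0, 0]  score +0 (running 0)
row 2: [0, 0, 64, 0] -> [64, 0, 0, 0]  score +0 (running 0)
row 3: [4, 0, 4, 32] -> [8, 32, 0, 0]  score +8 (running 8)
Board after move:
 8  2  0  0
 4 64  0  0
64  0  0  0
 8 32  0  0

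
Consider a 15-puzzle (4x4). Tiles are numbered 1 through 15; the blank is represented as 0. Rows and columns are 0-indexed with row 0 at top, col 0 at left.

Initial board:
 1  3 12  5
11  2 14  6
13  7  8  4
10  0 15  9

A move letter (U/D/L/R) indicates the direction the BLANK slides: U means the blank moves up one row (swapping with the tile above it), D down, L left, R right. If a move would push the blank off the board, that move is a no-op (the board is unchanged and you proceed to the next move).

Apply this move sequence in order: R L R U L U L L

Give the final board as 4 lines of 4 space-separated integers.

Answer:  1  3 12  5
 0 11 14  6
13  2  7  4
10 15  8  9

Derivation:
After move 1 (R):
 1  3 12  5
11  2 14  6
13  7  8  4
10 15  0  9

After move 2 (L):
 1  3 12  5
11  2 14  6
13  7  8  4
10  0 15  9

After move 3 (R):
 1  3 12  5
11  2 14  6
13  7  8  4
10 15  0  9

After move 4 (U):
 1  3 12  5
11  2 14  6
13  7  0  4
10 15  8  9

After move 5 (L):
 1  3 12  5
11  2 14  6
13  0  7  4
10 15  8  9

After move 6 (U):
 1  3 12  5
11  0 14  6
13  2  7  4
10 15  8  9

After move 7 (L):
 1  3 12  5
 0 11 14  6
13  2  7  4
10 15  8  9

After move 8 (L):
 1  3 12  5
 0 11 14  6
13  2  7  4
10 15  8  9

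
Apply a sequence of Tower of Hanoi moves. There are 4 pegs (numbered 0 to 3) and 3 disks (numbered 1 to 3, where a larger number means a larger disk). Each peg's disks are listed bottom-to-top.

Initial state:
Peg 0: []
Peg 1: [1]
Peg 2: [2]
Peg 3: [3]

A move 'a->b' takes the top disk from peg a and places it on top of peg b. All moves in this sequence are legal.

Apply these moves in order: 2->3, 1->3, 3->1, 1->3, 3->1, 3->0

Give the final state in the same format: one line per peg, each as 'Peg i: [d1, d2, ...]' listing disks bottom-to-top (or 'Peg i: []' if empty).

Answer: Peg 0: [2]
Peg 1: [1]
Peg 2: []
Peg 3: [3]

Derivation:
After move 1 (2->3):
Peg 0: []
Peg 1: [1]
Peg 2: []
Peg 3: [3, 2]

After move 2 (1->3):
Peg 0: []
Peg 1: []
Peg 2: []
Peg 3: [3, 2, 1]

After move 3 (3->1):
Peg 0: []
Peg 1: [1]
Peg 2: []
Peg 3: [3, 2]

After move 4 (1->3):
Peg 0: []
Peg 1: []
Peg 2: []
Peg 3: [3, 2, 1]

After move 5 (3->1):
Peg 0: []
Peg 1: [1]
Peg 2: []
Peg 3: [3, 2]

After move 6 (3->0):
Peg 0: [2]
Peg 1: [1]
Peg 2: []
Peg 3: [3]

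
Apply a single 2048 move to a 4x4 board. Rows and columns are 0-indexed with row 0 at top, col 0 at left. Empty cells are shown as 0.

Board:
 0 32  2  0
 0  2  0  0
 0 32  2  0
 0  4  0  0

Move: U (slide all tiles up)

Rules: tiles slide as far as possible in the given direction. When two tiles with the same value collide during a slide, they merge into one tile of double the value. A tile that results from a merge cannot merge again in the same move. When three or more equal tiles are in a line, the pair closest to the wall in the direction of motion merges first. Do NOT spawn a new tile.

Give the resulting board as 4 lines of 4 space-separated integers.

Answer:  0 32  4  0
 0  2  0  0
 0 32  0  0
 0  4  0  0

Derivation:
Slide up:
col 0: [0, 0, 0, 0] -> [0, 0, 0, 0]
col 1: [32, 2, 32, 4] -> [32, 2, 32, 4]
col 2: [2, 0, 2, 0] -> [4, 0, 0, 0]
col 3: [0, 0, 0, 0] -> [0, 0, 0, 0]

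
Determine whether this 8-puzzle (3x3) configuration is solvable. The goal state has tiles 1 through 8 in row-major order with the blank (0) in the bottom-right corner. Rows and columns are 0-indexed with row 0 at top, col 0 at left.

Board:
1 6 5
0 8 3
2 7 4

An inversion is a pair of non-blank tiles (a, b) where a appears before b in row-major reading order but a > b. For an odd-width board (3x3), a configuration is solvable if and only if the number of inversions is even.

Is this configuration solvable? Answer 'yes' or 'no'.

Inversions (pairs i<j in row-major order where tile[i] > tile[j] > 0): 13
13 is odd, so the puzzle is not solvable.

Answer: no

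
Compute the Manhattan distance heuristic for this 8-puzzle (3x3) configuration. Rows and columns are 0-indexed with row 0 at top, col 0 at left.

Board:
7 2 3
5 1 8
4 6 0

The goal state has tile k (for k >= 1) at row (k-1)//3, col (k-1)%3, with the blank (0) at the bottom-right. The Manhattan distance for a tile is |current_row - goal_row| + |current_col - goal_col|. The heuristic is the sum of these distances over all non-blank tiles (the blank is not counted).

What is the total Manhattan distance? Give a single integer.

Answer: 10

Derivation:
Tile 7: (0,0)->(2,0) = 2
Tile 2: (0,1)->(0,1) = 0
Tile 3: (0,2)->(0,2) = 0
Tile 5: (1,0)->(1,1) = 1
Tile 1: (1,1)->(0,0) = 2
Tile 8: (1,2)->(2,1) = 2
Tile 4: (2,0)->(1,0) = 1
Tile 6: (2,1)->(1,2) = 2
Sum: 2 + 0 + 0 + 1 + 2 + 2 + 1 + 2 = 10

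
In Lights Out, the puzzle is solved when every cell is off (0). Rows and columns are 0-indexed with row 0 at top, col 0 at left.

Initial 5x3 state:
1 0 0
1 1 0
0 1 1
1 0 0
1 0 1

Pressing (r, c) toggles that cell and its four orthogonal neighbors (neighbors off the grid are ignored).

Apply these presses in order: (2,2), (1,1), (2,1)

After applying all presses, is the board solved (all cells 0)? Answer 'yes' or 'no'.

Answer: no

Derivation:
After press 1 at (2,2):
1 0 0
1 1 1
0 0 0
1 0 1
1 0 1

After press 2 at (1,1):
1 1 0
0 0 0
0 1 0
1 0 1
1 0 1

After press 3 at (2,1):
1 1 0
0 1 0
1 0 1
1 1 1
1 0 1

Lights still on: 10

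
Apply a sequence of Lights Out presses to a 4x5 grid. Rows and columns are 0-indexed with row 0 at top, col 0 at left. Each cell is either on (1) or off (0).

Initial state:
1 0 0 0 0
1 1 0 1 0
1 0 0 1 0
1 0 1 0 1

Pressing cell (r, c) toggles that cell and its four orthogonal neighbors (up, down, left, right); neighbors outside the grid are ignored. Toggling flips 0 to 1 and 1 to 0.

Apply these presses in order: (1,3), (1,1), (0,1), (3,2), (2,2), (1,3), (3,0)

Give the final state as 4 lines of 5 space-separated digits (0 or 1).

Answer: 0 0 1 0 0
0 1 0 1 0
0 0 0 0 0
0 0 1 1 1

Derivation:
After press 1 at (1,3):
1 0 0 1 0
1 1 1 0 1
1 0 0 0 0
1 0 1 0 1

After press 2 at (1,1):
1 1 0 1 0
0 0 0 0 1
1 1 0 0 0
1 0 1 0 1

After press 3 at (0,1):
0 0 1 1 0
0 1 0 0 1
1 1 0 0 0
1 0 1 0 1

After press 4 at (3,2):
0 0 1 1 0
0 1 0 0 1
1 1 1 0 0
1 1 0 1 1

After press 5 at (2,2):
0 0 1 1 0
0 1 1 0 1
1 0 0 1 0
1 1 1 1 1

After press 6 at (1,3):
0 0 1 0 0
0 1 0 1 0
1 0 0 0 0
1 1 1 1 1

After press 7 at (3,0):
0 0 1 0 0
0 1 0 1 0
0 0 0 0 0
0 0 1 1 1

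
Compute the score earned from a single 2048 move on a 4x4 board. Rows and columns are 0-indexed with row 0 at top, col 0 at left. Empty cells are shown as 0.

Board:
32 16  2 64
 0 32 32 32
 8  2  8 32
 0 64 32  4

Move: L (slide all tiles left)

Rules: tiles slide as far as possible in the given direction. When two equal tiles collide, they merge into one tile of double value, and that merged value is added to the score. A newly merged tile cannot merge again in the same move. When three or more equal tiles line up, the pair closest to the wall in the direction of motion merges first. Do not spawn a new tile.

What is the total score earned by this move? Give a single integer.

Slide left:
row 0: [32, 16, 2, 64] -> [32, 16, 2, 64]  score +0 (running 0)
row 1: [0, 32, 32, 32] -> [64, 32, 0, 0]  score +64 (running 64)
row 2: [8, 2, 8, 32] -> [8, 2, 8, 32]  score +0 (running 64)
row 3: [0, 64, 32, 4] -> [64, 32, 4, 0]  score +0 (running 64)
Board after move:
32 16  2 64
64 32  0  0
 8  2  8 32
64 32  4  0

Answer: 64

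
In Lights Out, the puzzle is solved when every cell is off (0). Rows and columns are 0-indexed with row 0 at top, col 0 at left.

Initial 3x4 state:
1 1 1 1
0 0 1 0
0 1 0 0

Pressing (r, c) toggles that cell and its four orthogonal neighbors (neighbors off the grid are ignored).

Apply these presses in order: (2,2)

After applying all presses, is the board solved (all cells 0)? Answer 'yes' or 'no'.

Answer: no

Derivation:
After press 1 at (2,2):
1 1 1 1
0 0 0 0
0 0 1 1

Lights still on: 6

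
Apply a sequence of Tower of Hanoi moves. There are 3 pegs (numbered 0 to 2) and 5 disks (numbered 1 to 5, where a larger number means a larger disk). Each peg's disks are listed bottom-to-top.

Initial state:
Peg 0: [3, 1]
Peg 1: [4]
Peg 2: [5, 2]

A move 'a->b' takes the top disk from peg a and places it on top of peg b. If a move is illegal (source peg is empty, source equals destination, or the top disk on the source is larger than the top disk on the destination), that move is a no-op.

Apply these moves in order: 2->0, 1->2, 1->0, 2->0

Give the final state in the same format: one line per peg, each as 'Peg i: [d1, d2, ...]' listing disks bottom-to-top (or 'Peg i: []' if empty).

Answer: Peg 0: [3, 1]
Peg 1: [4]
Peg 2: [5, 2]

Derivation:
After move 1 (2->0):
Peg 0: [3, 1]
Peg 1: [4]
Peg 2: [5, 2]

After move 2 (1->2):
Peg 0: [3, 1]
Peg 1: [4]
Peg 2: [5, 2]

After move 3 (1->0):
Peg 0: [3, 1]
Peg 1: [4]
Peg 2: [5, 2]

After move 4 (2->0):
Peg 0: [3, 1]
Peg 1: [4]
Peg 2: [5, 2]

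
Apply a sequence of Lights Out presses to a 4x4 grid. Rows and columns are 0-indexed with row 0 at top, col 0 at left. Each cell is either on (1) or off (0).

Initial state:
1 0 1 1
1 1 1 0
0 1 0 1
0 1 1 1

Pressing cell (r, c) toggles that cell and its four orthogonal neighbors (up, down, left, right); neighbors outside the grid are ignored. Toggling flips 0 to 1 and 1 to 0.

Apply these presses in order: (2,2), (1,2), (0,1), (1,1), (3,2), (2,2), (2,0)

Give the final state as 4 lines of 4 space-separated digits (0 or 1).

After press 1 at (2,2):
1 0 1 1
1 1 0 0
0 0 1 0
0 1 0 1

After press 2 at (1,2):
1 0 0 1
1 0 1 1
0 0 0 0
0 1 0 1

After press 3 at (0,1):
0 1 1 1
1 1 1 1
0 0 0 0
0 1 0 1

After press 4 at (1,1):
0 0 1 1
0 0 0 1
0 1 0 0
0 1 0 1

After press 5 at (3,2):
0 0 1 1
0 0 0 1
0 1 1 0
0 0 1 0

After press 6 at (2,2):
0 0 1 1
0 0 1 1
0 0 0 1
0 0 0 0

After press 7 at (2,0):
0 0 1 1
1 0 1 1
1 1 0 1
1 0 0 0

Answer: 0 0 1 1
1 0 1 1
1 1 0 1
1 0 0 0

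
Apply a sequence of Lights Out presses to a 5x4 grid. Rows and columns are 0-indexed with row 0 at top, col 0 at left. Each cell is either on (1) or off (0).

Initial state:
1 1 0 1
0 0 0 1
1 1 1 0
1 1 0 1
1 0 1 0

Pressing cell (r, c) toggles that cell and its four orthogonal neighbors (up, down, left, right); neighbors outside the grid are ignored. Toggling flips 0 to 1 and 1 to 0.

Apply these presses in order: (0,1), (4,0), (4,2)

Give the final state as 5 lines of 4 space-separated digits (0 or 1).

After press 1 at (0,1):
0 0 1 1
0 1 0 1
1 1 1 0
1 1 0 1
1 0 1 0

After press 2 at (4,0):
0 0 1 1
0 1 0 1
1 1 1 0
0 1 0 1
0 1 1 0

After press 3 at (4,2):
0 0 1 1
0 1 0 1
1 1 1 0
0 1 1 1
0 0 0 1

Answer: 0 0 1 1
0 1 0 1
1 1 1 0
0 1 1 1
0 0 0 1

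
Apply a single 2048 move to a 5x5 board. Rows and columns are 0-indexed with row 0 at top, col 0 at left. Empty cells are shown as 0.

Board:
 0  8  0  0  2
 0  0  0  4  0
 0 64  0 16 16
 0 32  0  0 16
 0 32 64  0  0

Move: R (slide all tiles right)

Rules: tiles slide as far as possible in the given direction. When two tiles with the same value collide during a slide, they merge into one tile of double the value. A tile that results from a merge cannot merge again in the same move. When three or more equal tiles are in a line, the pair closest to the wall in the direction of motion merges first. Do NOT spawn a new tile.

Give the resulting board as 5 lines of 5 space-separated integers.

Slide right:
row 0: [0, 8, 0, 0, 2] -> [0, 0, 0, 8, 2]
row 1: [0, 0, 0, 4, 0] -> [0, 0, 0, 0, 4]
row 2: [0, 64, 0, 16, 16] -> [0, 0, 0, 64, 32]
row 3: [0, 32, 0, 0, 16] -> [0, 0, 0, 32, 16]
row 4: [0, 32, 64, 0, 0] -> [0, 0, 0, 32, 64]

Answer:  0  0  0  8  2
 0  0  0  0  4
 0  0  0 64 32
 0  0  0 32 16
 0  0  0 32 64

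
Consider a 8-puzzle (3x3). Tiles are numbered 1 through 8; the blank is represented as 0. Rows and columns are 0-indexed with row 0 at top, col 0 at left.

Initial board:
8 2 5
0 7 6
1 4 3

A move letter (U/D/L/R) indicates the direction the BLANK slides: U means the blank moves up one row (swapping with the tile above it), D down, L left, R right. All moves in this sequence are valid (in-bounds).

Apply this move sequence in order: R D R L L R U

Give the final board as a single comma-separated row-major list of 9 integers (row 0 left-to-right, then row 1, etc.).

Answer: 8, 2, 5, 7, 0, 6, 1, 4, 3

Derivation:
After move 1 (R):
8 2 5
7 0 6
1 4 3

After move 2 (D):
8 2 5
7 4 6
1 0 3

After move 3 (R):
8 2 5
7 4 6
1 3 0

After move 4 (L):
8 2 5
7 4 6
1 0 3

After move 5 (L):
8 2 5
7 4 6
0 1 3

After move 6 (R):
8 2 5
7 4 6
1 0 3

After move 7 (U):
8 2 5
7 0 6
1 4 3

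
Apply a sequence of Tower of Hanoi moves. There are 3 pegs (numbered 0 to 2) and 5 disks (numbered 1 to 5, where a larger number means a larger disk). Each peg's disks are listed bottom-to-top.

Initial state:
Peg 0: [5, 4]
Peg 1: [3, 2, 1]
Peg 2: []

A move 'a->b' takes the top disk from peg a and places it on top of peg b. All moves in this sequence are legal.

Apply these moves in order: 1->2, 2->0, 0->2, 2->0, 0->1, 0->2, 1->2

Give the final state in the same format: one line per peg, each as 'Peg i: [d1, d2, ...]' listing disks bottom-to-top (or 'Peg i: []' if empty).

Answer: Peg 0: [5]
Peg 1: [3, 2]
Peg 2: [4, 1]

Derivation:
After move 1 (1->2):
Peg 0: [5, 4]
Peg 1: [3, 2]
Peg 2: [1]

After move 2 (2->0):
Peg 0: [5, 4, 1]
Peg 1: [3, 2]
Peg 2: []

After move 3 (0->2):
Peg 0: [5, 4]
Peg 1: [3, 2]
Peg 2: [1]

After move 4 (2->0):
Peg 0: [5, 4, 1]
Peg 1: [3, 2]
Peg 2: []

After move 5 (0->1):
Peg 0: [5, 4]
Peg 1: [3, 2, 1]
Peg 2: []

After move 6 (0->2):
Peg 0: [5]
Peg 1: [3, 2, 1]
Peg 2: [4]

After move 7 (1->2):
Peg 0: [5]
Peg 1: [3, 2]
Peg 2: [4, 1]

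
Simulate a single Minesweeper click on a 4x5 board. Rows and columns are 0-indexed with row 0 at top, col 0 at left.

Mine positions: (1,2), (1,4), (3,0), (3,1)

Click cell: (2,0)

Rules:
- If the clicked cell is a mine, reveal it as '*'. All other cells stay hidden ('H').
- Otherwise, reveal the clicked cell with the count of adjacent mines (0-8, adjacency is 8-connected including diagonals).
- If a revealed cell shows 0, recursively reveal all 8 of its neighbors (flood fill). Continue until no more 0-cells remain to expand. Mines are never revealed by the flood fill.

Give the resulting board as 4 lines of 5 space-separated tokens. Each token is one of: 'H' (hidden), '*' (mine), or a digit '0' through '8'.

H H H H H
H H H H H
2 H H H H
H H H H H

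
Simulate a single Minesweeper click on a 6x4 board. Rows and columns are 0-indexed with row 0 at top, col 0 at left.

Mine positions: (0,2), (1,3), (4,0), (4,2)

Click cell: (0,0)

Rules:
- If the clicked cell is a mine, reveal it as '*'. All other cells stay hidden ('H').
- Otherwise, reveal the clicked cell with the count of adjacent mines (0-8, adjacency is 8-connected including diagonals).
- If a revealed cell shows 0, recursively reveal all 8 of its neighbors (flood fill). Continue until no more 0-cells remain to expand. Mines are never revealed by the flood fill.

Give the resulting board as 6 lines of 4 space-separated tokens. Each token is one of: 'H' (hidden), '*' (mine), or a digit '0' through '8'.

0 1 H H
0 1 2 H
0 0 1 H
1 2 1 H
H H H H
H H H H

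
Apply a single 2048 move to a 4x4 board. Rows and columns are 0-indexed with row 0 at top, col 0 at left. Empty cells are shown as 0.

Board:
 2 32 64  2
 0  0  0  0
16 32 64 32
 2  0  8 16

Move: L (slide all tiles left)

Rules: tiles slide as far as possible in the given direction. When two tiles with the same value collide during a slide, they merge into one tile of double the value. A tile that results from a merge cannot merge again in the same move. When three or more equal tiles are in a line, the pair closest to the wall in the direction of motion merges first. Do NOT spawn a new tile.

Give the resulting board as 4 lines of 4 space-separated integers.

Answer:  2 32 64  2
 0  0  0  0
16 32 64 32
 2  8 16  0

Derivation:
Slide left:
row 0: [2, 32, 64, 2] -> [2, 32, 64, 2]
row 1: [0, 0, 0, 0] -> [0, 0, 0, 0]
row 2: [16, 32, 64, 32] -> [16, 32, 64, 32]
row 3: [2, 0, 8, 16] -> [2, 8, 16, 0]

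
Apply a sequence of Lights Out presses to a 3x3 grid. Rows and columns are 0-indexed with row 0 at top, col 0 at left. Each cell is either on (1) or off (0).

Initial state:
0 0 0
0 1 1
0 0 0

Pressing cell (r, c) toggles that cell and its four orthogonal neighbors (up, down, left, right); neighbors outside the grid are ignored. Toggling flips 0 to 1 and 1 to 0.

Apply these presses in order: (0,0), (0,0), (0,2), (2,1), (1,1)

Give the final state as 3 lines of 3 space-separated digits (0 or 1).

Answer: 0 0 1
1 1 1
1 0 1

Derivation:
After press 1 at (0,0):
1 1 0
1 1 1
0 0 0

After press 2 at (0,0):
0 0 0
0 1 1
0 0 0

After press 3 at (0,2):
0 1 1
0 1 0
0 0 0

After press 4 at (2,1):
0 1 1
0 0 0
1 1 1

After press 5 at (1,1):
0 0 1
1 1 1
1 0 1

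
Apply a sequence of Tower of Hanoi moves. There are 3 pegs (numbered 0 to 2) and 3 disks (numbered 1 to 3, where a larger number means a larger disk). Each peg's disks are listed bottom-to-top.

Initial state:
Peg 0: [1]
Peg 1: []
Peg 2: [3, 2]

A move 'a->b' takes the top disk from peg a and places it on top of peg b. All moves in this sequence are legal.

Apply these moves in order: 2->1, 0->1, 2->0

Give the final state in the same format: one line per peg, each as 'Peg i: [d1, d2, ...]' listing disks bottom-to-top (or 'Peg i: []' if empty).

After move 1 (2->1):
Peg 0: [1]
Peg 1: [2]
Peg 2: [3]

After move 2 (0->1):
Peg 0: []
Peg 1: [2, 1]
Peg 2: [3]

After move 3 (2->0):
Peg 0: [3]
Peg 1: [2, 1]
Peg 2: []

Answer: Peg 0: [3]
Peg 1: [2, 1]
Peg 2: []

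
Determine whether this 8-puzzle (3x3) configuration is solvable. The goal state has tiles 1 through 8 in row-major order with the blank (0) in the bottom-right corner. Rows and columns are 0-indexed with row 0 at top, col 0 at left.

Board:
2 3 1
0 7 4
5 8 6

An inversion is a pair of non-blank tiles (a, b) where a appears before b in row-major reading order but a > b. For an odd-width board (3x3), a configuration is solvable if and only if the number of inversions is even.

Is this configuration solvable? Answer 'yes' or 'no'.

Answer: yes

Derivation:
Inversions (pairs i<j in row-major order where tile[i] > tile[j] > 0): 6
6 is even, so the puzzle is solvable.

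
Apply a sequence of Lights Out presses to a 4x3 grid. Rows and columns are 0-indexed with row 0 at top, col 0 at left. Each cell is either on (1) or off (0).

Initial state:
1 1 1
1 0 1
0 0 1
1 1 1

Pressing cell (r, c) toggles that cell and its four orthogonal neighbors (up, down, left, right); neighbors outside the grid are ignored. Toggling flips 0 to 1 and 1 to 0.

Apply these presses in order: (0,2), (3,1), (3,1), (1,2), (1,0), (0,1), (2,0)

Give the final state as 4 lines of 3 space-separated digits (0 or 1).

After press 1 at (0,2):
1 0 0
1 0 0
0 0 1
1 1 1

After press 2 at (3,1):
1 0 0
1 0 0
0 1 1
0 0 0

After press 3 at (3,1):
1 0 0
1 0 0
0 0 1
1 1 1

After press 4 at (1,2):
1 0 1
1 1 1
0 0 0
1 1 1

After press 5 at (1,0):
0 0 1
0 0 1
1 0 0
1 1 1

After press 6 at (0,1):
1 1 0
0 1 1
1 0 0
1 1 1

After press 7 at (2,0):
1 1 0
1 1 1
0 1 0
0 1 1

Answer: 1 1 0
1 1 1
0 1 0
0 1 1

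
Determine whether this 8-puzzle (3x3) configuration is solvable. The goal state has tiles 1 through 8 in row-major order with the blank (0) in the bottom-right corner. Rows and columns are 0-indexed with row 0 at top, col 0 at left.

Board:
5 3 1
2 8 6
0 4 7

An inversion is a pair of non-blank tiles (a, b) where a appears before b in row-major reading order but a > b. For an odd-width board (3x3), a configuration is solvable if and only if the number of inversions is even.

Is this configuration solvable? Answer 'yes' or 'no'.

Inversions (pairs i<j in row-major order where tile[i] > tile[j] > 0): 10
10 is even, so the puzzle is solvable.

Answer: yes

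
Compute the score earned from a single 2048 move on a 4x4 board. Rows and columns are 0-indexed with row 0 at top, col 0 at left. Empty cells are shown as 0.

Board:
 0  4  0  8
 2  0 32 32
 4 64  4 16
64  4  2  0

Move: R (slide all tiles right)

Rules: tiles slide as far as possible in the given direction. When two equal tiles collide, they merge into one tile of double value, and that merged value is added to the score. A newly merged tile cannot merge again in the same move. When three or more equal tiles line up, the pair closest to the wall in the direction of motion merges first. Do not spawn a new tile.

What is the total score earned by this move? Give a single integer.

Slide right:
row 0: [0, 4, 0, 8] -> [0, 0, 4, 8]  score +0 (running 0)
row 1: [2, 0, 32, 32] -> [0, 0, 2, 64]  score +64 (running 64)
row 2: [4, 64, 4, 16] -> [4, 64, 4, 16]  score +0 (running 64)
row 3: [64, 4, 2, 0] -> [0, 64, 4, 2]  score +0 (running 64)
Board after move:
 0  0  4  8
 0  0  2 64
 4 64  4 16
 0 64  4  2

Answer: 64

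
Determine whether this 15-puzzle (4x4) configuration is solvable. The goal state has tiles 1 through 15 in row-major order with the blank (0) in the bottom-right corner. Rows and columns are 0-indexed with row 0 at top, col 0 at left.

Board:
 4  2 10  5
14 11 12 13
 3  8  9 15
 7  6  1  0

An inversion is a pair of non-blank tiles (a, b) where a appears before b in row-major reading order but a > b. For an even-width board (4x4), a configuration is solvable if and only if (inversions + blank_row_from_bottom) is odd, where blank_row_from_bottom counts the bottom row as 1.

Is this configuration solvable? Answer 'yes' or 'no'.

Answer: no

Derivation:
Inversions: 53
Blank is in row 3 (0-indexed from top), which is row 1 counting from the bottom (bottom = 1).
53 + 1 = 54, which is even, so the puzzle is not solvable.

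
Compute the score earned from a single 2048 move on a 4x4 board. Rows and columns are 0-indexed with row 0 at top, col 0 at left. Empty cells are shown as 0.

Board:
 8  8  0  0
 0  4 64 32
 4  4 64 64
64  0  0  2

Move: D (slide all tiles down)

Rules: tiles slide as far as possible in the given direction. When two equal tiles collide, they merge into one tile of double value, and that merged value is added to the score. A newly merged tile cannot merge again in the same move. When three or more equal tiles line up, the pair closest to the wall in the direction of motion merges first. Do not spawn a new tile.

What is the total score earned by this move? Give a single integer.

Answer: 136

Derivation:
Slide down:
col 0: [8, 0, 4, 64] -> [0, 8, 4, 64]  score +0 (running 0)
col 1: [8, 4, 4, 0] -> [0, 0, 8, 8]  score +8 (running 8)
col 2: [0, 64, 64, 0] -> [0, 0, 0, 128]  score +128 (running 136)
col 3: [0, 32, 64, 2] -> [0, 32, 64, 2]  score +0 (running 136)
Board after move:
  0   0   0   0
  8   0   0  32
  4   8   0  64
 64   8 128   2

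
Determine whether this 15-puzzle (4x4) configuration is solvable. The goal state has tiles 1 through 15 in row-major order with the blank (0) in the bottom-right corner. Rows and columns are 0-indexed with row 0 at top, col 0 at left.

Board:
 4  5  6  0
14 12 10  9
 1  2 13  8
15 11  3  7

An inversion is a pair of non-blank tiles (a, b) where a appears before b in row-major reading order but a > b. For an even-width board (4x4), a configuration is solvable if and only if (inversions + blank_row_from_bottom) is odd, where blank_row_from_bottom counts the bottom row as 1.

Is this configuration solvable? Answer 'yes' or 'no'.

Answer: yes

Derivation:
Inversions: 49
Blank is in row 0 (0-indexed from top), which is row 4 counting from the bottom (bottom = 1).
49 + 4 = 53, which is odd, so the puzzle is solvable.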